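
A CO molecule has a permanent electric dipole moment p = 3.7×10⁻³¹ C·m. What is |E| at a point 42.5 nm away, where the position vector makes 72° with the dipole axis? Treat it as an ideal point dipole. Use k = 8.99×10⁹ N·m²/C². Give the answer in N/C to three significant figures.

At angle θ the dipole field magnitude is E = (kp/r³)·√(1 + 3cos²θ).
kp/r³ = (8.99×10⁹)(3.70×10⁻³¹) / (4.25×10⁻⁸)³ = 43.33 N/C.
√(1 + 3cos²72°) = √(1 + 3·0.0955) = √1.2865 ≈ 1.1342.
E ≈ 43.33 × 1.134 = 49.15 N/C.

E ≈ 49.1 N/C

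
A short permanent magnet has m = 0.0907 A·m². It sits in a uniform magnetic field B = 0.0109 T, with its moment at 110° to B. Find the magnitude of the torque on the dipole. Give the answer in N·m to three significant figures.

τ ≈ 9.29×10⁻⁴ N·m

Torque on a magnetic dipole: τ = mB sinθ.
τ = (0.0907)(0.0109)·sin110° = 9.290×10⁻⁴ N·m.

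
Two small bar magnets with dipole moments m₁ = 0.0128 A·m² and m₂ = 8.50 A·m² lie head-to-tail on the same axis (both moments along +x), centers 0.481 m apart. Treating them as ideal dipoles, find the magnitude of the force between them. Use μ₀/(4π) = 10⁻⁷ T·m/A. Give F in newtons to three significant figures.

F ≈ 1.22×10⁻⁶ N

On-axis B of dipole 1: B = (μ₀/4π)·2m₁/r³. Force on dipole 2: F = m₂·dB/dr.
dB/dr = −(μ₀/4π)·6m₁/r⁴, so |F| = (μ₀/4π)·6m₁m₂/r⁴.
F = 6(10⁻⁷)(0.0128)(8.50)/(0.481)⁴ = 1.220×10⁻⁶ N.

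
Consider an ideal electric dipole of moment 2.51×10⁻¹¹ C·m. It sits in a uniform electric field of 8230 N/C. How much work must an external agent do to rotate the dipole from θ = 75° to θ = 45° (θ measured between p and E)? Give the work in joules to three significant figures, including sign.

W ≈ -9.26×10⁻⁸ J

W_ext = ΔU = U(θ₂) − U(θ₁) = −pE cosθ₂ − (−pE cosθ₁) = pE(cosθ₁ − cosθ₂).
W = (2.51×10⁻¹¹)(8230)·(cos75° − cos45°) = (2.066×10⁻⁷)·(-0.4483) = -9.260×10⁻⁸ J.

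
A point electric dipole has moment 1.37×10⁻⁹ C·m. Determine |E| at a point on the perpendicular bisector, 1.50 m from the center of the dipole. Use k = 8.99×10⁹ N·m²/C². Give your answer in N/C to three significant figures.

E ≈ 3.65 N/C

On the perpendicular bisector E = kp/r³ (half the axial value at the same distance).
E = (8.99×10⁹)(1.37×10⁻⁹) / (1.50)³ = 3.649 N/C.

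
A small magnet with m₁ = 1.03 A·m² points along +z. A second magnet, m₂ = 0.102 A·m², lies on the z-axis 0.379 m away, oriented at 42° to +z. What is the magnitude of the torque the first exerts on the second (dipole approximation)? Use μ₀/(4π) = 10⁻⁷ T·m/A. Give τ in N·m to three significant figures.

Dipole B is on the axis of dipole A, so B₁ there is axial: B₁ = (μ₀/4π)·2m₁/r³ along +z.
B₁ = 2(10⁻⁷)(1.03)/(0.379)³ = 3.784×10⁻⁶ T.
τ = m₂ B₁ sinθ.
τ = (0.102)(3.784×10⁻⁶)·sin42° = 2.583×10⁻⁷ N·m.

τ ≈ 2.58×10⁻⁷ N·m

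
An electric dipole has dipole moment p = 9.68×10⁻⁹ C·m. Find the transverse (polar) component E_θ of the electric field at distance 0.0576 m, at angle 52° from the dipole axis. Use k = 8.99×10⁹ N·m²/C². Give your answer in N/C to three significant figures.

For a dipole, E_θ = (kp sinθ)/r³.
kp/r³ = (8.99×10⁹)(9.68×10⁻⁹)/(0.0576)³ = 4.554×10⁵ N/C.
E_θ = 4.554×10⁵·sin52° = 3.588×10⁵ N/C.

E_θ ≈ 3.59×10⁵ N/C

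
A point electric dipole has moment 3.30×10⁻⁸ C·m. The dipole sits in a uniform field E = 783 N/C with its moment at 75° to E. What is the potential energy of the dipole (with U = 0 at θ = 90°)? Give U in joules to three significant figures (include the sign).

U ≈ -6.69×10⁻⁶ J

U = −p·E = −pE cosθ.
U = −(3.30×10⁻⁸)(783)·cos75° = -6.688×10⁻⁶ J.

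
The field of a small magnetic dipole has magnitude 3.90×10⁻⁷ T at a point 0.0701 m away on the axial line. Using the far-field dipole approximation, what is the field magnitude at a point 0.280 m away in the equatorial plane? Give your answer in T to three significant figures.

Dipole fields scale as 1/r³ in the far field.
The axial field is twice the equatorial field at the same r, so the geometry factor is 1/2.
B₂ = B₁ · (1/2) · (r₁/r₂)³ = 3.90×10⁻⁷ · 0.5 · (0.0701/0.280)³.
(r₁/r₂)³ = (0.2504)³ = 0.01569.
B₂ ≈ 3.060×10⁻⁹ T.

B ≈ 3.06×10⁻⁹ T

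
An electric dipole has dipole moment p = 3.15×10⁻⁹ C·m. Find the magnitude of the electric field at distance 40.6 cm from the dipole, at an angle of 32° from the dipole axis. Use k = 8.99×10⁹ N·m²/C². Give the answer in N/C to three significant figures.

E ≈ 752 N/C

At angle θ the dipole field magnitude is E = (kp/r³)·√(1 + 3cos²θ).
kp/r³ = (8.99×10⁹)(3.15×10⁻⁹) / (0.406)³ = 423.1 N/C.
√(1 + 3cos²32°) = √(1 + 3·0.7192) = √3.1576 ≈ 1.7770.
E ≈ 423.1 × 1.777 = 751.9 N/C.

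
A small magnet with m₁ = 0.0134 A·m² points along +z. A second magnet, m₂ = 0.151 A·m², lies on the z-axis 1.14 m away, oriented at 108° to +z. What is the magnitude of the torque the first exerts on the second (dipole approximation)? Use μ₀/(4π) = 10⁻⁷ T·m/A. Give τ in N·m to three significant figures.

τ ≈ 2.60×10⁻¹⁰ N·m

Dipole B is on the axis of dipole A, so B₁ there is axial: B₁ = (μ₀/4π)·2m₁/r³ along +z.
B₁ = 2(10⁻⁷)(0.0134)/(1.14)³ = 1.809×10⁻⁹ T.
τ = m₂ B₁ sinθ.
τ = (0.151)(1.809×10⁻⁹)·sin108° = 2.598×10⁻¹⁰ N·m.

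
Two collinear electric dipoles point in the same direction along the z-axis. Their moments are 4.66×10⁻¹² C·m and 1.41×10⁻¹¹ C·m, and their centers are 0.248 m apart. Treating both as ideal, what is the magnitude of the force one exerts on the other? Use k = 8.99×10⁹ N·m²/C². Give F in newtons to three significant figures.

On-axis field of dipole 1 at distance r: E = 2kp₁/r³. Force on dipole 2 is F = p₂·dE/dr (gradient along axis).
dE/dr = −6kp₁/r⁴, so |F| = 6kp₁p₂/r⁴ (attractive for aligned moments).
F = 6(8.99×10⁹)(4.66×10⁻¹²)(1.41×10⁻¹¹)/(0.248)⁴ = 9.369×10⁻¹⁰ N.

F ≈ 9.37×10⁻¹⁰ N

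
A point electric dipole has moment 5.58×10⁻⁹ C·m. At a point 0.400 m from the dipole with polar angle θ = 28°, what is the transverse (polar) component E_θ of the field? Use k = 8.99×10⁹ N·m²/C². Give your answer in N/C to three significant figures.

E_θ ≈ 368 N/C

For a dipole, E_θ = (kp sinθ)/r³.
kp/r³ = (8.99×10⁹)(5.58×10⁻⁹)/(0.400)³ = 783.8 N/C.
E_θ = 783.8·sin28° = 368.0 N/C.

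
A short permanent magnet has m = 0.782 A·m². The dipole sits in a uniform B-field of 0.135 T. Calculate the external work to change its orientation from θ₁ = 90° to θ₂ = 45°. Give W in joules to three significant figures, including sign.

W ≈ -0.0746 J

W_ext = ΔU = −mB cosθ₂ + mB cosθ₁ = mB(cosθ₁ − cosθ₂).
W = (0.782)(0.135)·(cos90° − cos45°) = (0.1056)·(-0.7071) = -0.07465 J.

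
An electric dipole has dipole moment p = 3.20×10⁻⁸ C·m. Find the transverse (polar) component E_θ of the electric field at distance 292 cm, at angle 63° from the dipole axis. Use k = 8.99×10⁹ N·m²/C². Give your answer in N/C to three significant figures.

E_θ ≈ 10.3 N/C

For a dipole, E_θ = (kp sinθ)/r³.
kp/r³ = (8.99×10⁹)(3.20×10⁻⁸)/(2.92)³ = 11.55 N/C.
E_θ = 11.55·sin63° = 10.30 N/C.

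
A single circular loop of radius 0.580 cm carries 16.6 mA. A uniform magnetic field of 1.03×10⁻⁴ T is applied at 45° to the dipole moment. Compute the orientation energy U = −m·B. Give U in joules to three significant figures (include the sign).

Magnetic moment m = IA = Iπa² = (0.0166)·π·(0.00580)² = 1.754×10⁻⁶ A·m².
U = −m·B = −mB cosθ.
U = −(1.754×10⁻⁶)(1.03×10⁻⁴)·cos45° = -1.277×10⁻¹⁰ J.

U ≈ -1.28×10⁻¹⁰ J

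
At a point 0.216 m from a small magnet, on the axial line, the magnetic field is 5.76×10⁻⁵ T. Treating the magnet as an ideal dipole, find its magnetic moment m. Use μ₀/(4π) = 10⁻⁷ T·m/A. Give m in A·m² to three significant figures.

m ≈ 2.90 A·m²

On axis B = (μ₀/4π)·2m/r³, so m = Br³·4π/(μ₀·2).
m = (5.76×10⁻⁵)·(0.216)³ / (2·10⁻⁷) = 2.902 A·m².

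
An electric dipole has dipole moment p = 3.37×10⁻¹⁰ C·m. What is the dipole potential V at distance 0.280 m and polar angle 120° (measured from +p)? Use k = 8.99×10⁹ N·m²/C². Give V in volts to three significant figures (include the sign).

V ≈ -19.3 V

The dipole potential is V = kp cosθ / r².
V = (8.99×10⁹)(3.37×10⁻¹⁰)·cos120° / (0.280)² = -19.32 V.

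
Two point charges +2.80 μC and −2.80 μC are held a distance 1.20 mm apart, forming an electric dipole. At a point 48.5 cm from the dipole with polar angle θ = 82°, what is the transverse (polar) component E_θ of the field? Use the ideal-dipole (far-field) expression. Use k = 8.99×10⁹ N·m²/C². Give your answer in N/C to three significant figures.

Dipole moment p = qd = (2.80×10⁻⁶ C)(0.00120 m) = 3.36×10⁻⁹ C·m.
For a dipole, E_θ = (kp sinθ)/r³.
kp/r³ = (8.99×10⁹)(3.36×10⁻⁹)/(0.485)³ = 264.8 N/C.
E_θ = 264.8·sin82° = 262.2 N/C.

E_θ ≈ 262 N/C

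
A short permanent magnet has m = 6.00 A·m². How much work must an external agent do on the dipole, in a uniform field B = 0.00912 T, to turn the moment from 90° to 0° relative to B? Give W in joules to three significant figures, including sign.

W_ext = ΔU = −mB cosθ₂ + mB cosθ₁ = mB(cosθ₁ − cosθ₂).
W = (6.00)(0.00912)·(cos90° − cos0°) = (0.05472)·(-1.0000) = -0.05472 J.

W ≈ -0.0547 J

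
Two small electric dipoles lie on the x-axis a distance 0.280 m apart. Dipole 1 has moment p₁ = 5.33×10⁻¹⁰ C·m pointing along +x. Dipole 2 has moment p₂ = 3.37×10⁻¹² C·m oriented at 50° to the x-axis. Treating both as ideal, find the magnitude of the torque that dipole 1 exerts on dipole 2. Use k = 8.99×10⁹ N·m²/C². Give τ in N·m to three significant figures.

The second dipole sits on the axis of the first, so the field there is axial: E₁ = 2kp₁/r³ along +x.
E₁ = 2(8.99×10⁹)(5.33×10⁻¹⁰)/(0.280)³ = 436.6 N/C.
Torque on the second dipole: τ = p₂ E₁ sinθ.
τ = (3.37×10⁻¹²)(436.6)·sin50° = 1.127×10⁻⁹ N·m.

τ ≈ 1.13×10⁻⁹ N·m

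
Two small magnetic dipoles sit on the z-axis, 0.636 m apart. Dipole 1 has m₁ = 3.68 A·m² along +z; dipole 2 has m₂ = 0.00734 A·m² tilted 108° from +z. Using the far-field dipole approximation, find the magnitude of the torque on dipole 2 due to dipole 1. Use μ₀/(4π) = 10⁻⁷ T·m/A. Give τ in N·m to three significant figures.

Dipole B is on the axis of dipole A, so B₁ there is axial: B₁ = (μ₀/4π)·2m₁/r³ along +z.
B₁ = 2(10⁻⁷)(3.68)/(0.636)³ = 2.861×10⁻⁶ T.
τ = m₂ B₁ sinθ.
τ = (0.00734)(2.861×10⁻⁶)·sin108° = 1.997×10⁻⁸ N·m.

τ ≈ 2.00×10⁻⁸ N·m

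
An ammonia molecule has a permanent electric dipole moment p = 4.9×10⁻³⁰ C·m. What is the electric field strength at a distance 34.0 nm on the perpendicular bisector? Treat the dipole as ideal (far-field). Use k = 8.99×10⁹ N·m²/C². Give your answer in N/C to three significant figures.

E ≈ 1120 N/C

On the perpendicular bisector E = kp/r³ (half the axial value at the same distance).
E = (8.99×10⁹)(4.90×10⁻³⁰) / (3.40×10⁻⁸)³ = 1121 N/C.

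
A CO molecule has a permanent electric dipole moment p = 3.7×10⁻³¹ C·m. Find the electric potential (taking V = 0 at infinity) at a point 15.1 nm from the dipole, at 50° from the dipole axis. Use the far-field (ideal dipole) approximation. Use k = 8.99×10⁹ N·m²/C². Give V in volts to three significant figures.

The dipole potential is V = kp cosθ / r².
V = (8.99×10⁹)(3.70×10⁻³¹)·cos50° / (1.51×10⁻⁸)² = 9.377×10⁻⁶ V.

V ≈ 9.38×10⁻⁶ V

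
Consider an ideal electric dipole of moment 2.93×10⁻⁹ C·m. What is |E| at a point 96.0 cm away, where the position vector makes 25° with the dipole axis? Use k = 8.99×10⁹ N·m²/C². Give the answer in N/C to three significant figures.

At angle θ the dipole field magnitude is E = (kp/r³)·√(1 + 3cos²θ).
kp/r³ = (8.99×10⁹)(2.93×10⁻⁹) / (0.960)³ = 29.77 N/C.
√(1 + 3cos²25°) = √(1 + 3·0.8214) = √3.4642 ≈ 1.8612.
E ≈ 29.77 × 1.861 = 55.41 N/C.

E ≈ 55.4 N/C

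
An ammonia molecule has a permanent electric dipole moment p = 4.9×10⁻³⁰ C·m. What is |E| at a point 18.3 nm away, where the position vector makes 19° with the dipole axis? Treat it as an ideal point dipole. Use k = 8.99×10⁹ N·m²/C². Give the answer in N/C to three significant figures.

At angle θ the dipole field magnitude is E = (kp/r³)·√(1 + 3cos²θ).
kp/r³ = (8.99×10⁹)(4.90×10⁻³⁰) / (1.83×10⁻⁸)³ = 7188 N/C.
√(1 + 3cos²19°) = √(1 + 3·0.8940) = √3.6820 ≈ 1.9189.
E ≈ 7188 × 1.919 = 1.379×10⁴ N/C.

E ≈ 1.38×10⁴ N/C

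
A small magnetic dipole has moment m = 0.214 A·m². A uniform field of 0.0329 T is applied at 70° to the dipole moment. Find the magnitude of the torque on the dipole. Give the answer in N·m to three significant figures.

τ ≈ 0.00662 N·m

Torque on a magnetic dipole: τ = mB sinθ.
τ = (0.214)(0.0329)·sin70° = 0.006616 N·m.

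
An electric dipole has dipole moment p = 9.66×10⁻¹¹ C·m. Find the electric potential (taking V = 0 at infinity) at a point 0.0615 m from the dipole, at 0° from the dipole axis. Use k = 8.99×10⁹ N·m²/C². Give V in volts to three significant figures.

V ≈ 230 V

The dipole potential is V = kp cosθ / r².
V = (8.99×10⁹)(9.66×10⁻¹¹)·cos0° / (0.0615)² = 229.6 V.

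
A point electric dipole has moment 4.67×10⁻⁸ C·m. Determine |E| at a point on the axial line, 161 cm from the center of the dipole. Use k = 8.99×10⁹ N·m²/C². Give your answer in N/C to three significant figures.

On the dipole axis E = 2kp/r³.
E = 2·(8.99×10⁹)(4.67×10⁻⁸) / (1.61)³ = 201.2 N/C.

E ≈ 201 N/C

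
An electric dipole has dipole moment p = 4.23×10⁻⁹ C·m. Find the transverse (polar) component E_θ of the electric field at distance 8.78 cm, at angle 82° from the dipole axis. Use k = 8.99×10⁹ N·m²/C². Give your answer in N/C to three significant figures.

E_θ ≈ 5.56×10⁴ N/C

For a dipole, E_θ = (kp sinθ)/r³.
kp/r³ = (8.99×10⁹)(4.23×10⁻⁹)/(0.0878)³ = 5.618×10⁴ N/C.
E_θ = 5.618×10⁴·sin82° = 5.564×10⁴ N/C.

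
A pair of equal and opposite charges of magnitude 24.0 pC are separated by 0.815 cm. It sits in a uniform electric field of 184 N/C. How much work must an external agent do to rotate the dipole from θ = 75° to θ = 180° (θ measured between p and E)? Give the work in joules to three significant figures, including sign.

Dipole moment p = qd = (2.40×10⁻¹¹ C)(0.00815 m) = 1.956×10⁻¹³ C·m.
W_ext = ΔU = U(θ₂) − U(θ₁) = −pE cosθ₂ − (−pE cosθ₁) = pE(cosθ₁ − cosθ₂).
W = (1.956×10⁻¹³)(184)·(cos75° − cos180°) = (3.599×10⁻¹¹)·(+1.2588) = 4.531×10⁻¹¹ J.

W ≈ 4.53×10⁻¹¹ J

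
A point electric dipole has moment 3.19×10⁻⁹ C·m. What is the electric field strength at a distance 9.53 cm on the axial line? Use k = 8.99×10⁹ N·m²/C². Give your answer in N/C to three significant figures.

On the dipole axis E = 2kp/r³.
E = 2·(8.99×10⁹)(3.19×10⁻⁹) / (0.0953)³ = 6.627×10⁴ N/C.

E ≈ 6.63×10⁴ N/C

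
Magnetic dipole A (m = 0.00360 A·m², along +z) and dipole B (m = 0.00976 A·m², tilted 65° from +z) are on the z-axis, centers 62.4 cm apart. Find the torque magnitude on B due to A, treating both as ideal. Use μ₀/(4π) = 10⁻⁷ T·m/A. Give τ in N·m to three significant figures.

Dipole B is on the axis of dipole A, so B₁ there is axial: B₁ = (μ₀/4π)·2m₁/r³ along +z.
B₁ = 2(10⁻⁷)(0.00360)/(0.624)³ = 2.963×10⁻⁹ T.
τ = m₂ B₁ sinθ.
τ = (0.00976)(2.963×10⁻⁹)·sin65° = 2.621×10⁻¹¹ N·m.

τ ≈ 2.62×10⁻¹¹ N·m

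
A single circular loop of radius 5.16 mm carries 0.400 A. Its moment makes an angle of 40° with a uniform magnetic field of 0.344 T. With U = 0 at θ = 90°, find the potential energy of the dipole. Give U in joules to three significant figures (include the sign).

U ≈ -8.82×10⁻⁶ J

Magnetic moment m = IA = Iπa² = (0.400)·π·(0.00516)² = 3.346×10⁻⁵ A·m².
U = −m·B = −mB cosθ.
U = −(3.346×10⁻⁵)(0.344)·cos40° = -8.817×10⁻⁶ J.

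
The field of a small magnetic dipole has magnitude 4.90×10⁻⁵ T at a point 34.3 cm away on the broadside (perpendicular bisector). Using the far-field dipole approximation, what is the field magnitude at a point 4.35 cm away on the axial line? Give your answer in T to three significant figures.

Dipole fields scale as 1/r³ in the far field.
The axial field is twice the equatorial field at the same r, so the geometry factor is 2/1.
B₂ = B₁ · (2/1) · (r₁/r₂)³ = 4.90×10⁻⁵ · 2 · (34.3/4.35)³.
(r₁/r₂)³ = (7.885)³ = 490.2.
B₂ ≈ 0.04804 T.

B ≈ 0.0480 T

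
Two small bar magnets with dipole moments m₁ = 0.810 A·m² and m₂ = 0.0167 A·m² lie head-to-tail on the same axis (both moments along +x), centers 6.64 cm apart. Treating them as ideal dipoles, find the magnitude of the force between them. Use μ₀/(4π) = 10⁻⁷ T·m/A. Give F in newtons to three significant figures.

F ≈ 4.18×10⁻⁴ N

On-axis B of dipole 1: B = (μ₀/4π)·2m₁/r³. Force on dipole 2: F = m₂·dB/dr.
dB/dr = −(μ₀/4π)·6m₁/r⁴, so |F| = (μ₀/4π)·6m₁m₂/r⁴.
F = 6(10⁻⁷)(0.810)(0.0167)/(0.0664)⁴ = 4.175×10⁻⁴ N.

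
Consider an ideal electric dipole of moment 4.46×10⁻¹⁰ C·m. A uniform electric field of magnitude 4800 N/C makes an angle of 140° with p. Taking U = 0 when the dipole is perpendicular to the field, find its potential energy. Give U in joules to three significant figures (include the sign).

U = −p·E = −pE cosθ.
U = −(4.46×10⁻¹⁰)(4800)·cos140° = 1.640×10⁻⁶ J.

U ≈ 1.64×10⁻⁶ J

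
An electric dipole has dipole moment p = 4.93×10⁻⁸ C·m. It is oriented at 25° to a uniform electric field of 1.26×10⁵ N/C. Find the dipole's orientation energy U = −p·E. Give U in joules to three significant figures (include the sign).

U = −p·E = −pE cosθ.
U = −(4.93×10⁻⁸)(1.26×10⁵)·cos25° = -0.005630 J.

U ≈ -0.00563 J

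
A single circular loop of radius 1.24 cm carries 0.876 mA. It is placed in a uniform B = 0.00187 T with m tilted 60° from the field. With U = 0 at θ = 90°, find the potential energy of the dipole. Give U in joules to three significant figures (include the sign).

Magnetic moment m = IA = Iπa² = (8.76×10⁻⁴)·π·(0.0124)² = 4.232×10⁻⁷ A·m².
U = −m·B = −mB cosθ.
U = −(4.232×10⁻⁷)(0.00187)·cos60° = -3.957×10⁻¹⁰ J.

U ≈ -3.96×10⁻¹⁰ J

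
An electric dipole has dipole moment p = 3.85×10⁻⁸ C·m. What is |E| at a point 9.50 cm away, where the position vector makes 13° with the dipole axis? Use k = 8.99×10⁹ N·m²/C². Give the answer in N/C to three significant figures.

E ≈ 7.92×10⁵ N/C

At angle θ the dipole field magnitude is E = (kp/r³)·√(1 + 3cos²θ).
kp/r³ = (8.99×10⁹)(3.85×10⁻⁸) / (0.0950)³ = 4.037×10⁵ N/C.
√(1 + 3cos²13°) = √(1 + 3·0.9494) = √3.8482 ≈ 1.9617.
E ≈ 4.037×10⁵ × 1.962 = 7.919×10⁵ N/C.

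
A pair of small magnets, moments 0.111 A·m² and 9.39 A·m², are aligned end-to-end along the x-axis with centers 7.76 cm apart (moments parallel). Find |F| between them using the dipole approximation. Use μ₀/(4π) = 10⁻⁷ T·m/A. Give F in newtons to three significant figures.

F ≈ 0.0172 N

On-axis B of dipole 1: B = (μ₀/4π)·2m₁/r³. Force on dipole 2: F = m₂·dB/dr.
dB/dr = −(μ₀/4π)·6m₁/r⁴, so |F| = (μ₀/4π)·6m₁m₂/r⁴.
F = 6(10⁻⁷)(0.111)(9.39)/(0.0776)⁴ = 0.01725 N.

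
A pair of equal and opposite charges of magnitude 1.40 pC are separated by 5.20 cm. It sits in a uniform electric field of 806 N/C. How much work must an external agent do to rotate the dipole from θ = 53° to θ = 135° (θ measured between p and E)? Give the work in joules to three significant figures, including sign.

Dipole moment p = qd = (1.40×10⁻¹² C)(0.0520 m) = 7.28×10⁻¹⁴ C·m.
W_ext = ΔU = U(θ₂) − U(θ₁) = −pE cosθ₂ − (−pE cosθ₁) = pE(cosθ₁ − cosθ₂).
W = (7.28×10⁻¹⁴)(806)·(cos53° − cos135°) = (5.868×10⁻¹¹)·(+1.3089) = 7.680×10⁻¹¹ J.

W ≈ 7.68×10⁻¹¹ J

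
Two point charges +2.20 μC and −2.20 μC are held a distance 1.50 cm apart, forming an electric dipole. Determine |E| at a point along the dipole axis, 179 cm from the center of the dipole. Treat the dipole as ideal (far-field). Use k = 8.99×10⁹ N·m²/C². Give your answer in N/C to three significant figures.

Dipole moment p = qd = (2.20×10⁻⁶ C)(0.0150 m) = 3.30×10⁻⁸ C·m.
On the dipole axis E = 2kp/r³.
E = 2·(8.99×10⁹)(3.30×10⁻⁸) / (1.79)³ = 103.5 N/C.

E ≈ 103 N/C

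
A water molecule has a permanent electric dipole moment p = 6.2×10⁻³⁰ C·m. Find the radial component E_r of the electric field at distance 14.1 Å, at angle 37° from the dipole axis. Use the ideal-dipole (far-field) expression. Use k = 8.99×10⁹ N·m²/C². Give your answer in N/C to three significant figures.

E_r ≈ 3.18×10⁷ N/C

For a dipole, E_r = (2kp cosθ)/r³.
kp/r³ = (8.99×10⁹)(6.20×10⁻³⁰)/(1.41×10⁻⁹)³ = 1.988×10⁷ N/C.
E_r = 2·1.988×10⁷·cos37° = 3.176×10⁷ N/C.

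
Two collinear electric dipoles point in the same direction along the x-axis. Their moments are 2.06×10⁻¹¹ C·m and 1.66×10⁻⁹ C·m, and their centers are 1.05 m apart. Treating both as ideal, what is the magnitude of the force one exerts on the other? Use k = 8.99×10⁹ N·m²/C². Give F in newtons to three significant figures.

On-axis field of dipole 1 at distance r: E = 2kp₁/r³. Force on dipole 2 is F = p₂·dE/dr (gradient along axis).
dE/dr = −6kp₁/r⁴, so |F| = 6kp₁p₂/r⁴ (attractive for aligned moments).
F = 6(8.99×10⁹)(2.06×10⁻¹¹)(1.66×10⁻⁹)/(1.05)⁴ = 1.518×10⁻⁹ N.

F ≈ 1.52×10⁻⁹ N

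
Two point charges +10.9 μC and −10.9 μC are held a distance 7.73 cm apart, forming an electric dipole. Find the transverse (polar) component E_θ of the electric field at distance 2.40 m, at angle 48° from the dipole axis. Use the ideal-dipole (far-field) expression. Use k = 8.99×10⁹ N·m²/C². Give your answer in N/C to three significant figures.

Dipole moment p = qd = (1.09×10⁻⁵ C)(0.0773 m) = 8.426×10⁻⁷ C·m.
For a dipole, E_θ = (kp sinθ)/r³.
kp/r³ = (8.99×10⁹)(8.426×10⁻⁷)/(2.40)³ = 548.0 N/C.
E_θ = 548.0·sin48° = 407.2 N/C.

E_θ ≈ 407 N/C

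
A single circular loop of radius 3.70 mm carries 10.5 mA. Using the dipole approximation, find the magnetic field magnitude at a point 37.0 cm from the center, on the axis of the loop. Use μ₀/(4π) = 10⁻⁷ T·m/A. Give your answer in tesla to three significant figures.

Magnetic moment m = IA = Iπa² = (0.0105)·π·(0.00370)² = 4.516×10⁻⁷ A·m².
On axis B = (μ₀/4π)·2m/r³.
B = 2·(10⁻⁷)·(4.516×10⁻⁷) / (0.370)³ = 1.783×10⁻¹² T.

B ≈ 1.78×10⁻¹² T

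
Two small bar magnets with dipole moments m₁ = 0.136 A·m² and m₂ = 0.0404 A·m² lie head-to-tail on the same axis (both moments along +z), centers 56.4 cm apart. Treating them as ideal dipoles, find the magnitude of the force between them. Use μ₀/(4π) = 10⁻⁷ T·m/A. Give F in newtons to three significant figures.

F ≈ 3.26×10⁻⁸ N

On-axis B of dipole 1: B = (μ₀/4π)·2m₁/r³. Force on dipole 2: F = m₂·dB/dr.
dB/dr = −(μ₀/4π)·6m₁/r⁴, so |F| = (μ₀/4π)·6m₁m₂/r⁴.
F = 6(10⁻⁷)(0.136)(0.0404)/(0.564)⁴ = 3.258×10⁻⁸ N.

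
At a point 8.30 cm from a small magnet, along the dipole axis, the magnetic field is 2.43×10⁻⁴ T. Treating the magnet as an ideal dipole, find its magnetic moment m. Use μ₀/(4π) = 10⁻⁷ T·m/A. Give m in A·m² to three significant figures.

On axis B = (μ₀/4π)·2m/r³, so m = Br³·4π/(μ₀·2).
m = (2.43×10⁻⁴)·(0.0830)³ / (2·10⁻⁷) = 0.6947 A·m².

m ≈ 0.695 A·m²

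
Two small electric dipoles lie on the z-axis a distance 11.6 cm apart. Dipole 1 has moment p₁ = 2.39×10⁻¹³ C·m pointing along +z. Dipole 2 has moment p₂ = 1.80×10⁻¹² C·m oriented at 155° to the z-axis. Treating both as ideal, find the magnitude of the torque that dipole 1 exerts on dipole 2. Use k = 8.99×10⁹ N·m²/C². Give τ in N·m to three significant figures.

τ ≈ 2.09×10⁻¹² N·m

The second dipole sits on the axis of the first, so the field there is axial: E₁ = 2kp₁/r³ along +z.
E₁ = 2(8.99×10⁹)(2.39×10⁻¹³)/(0.116)³ = 2.753 N/C.
Torque on the second dipole: τ = p₂ E₁ sinθ.
τ = (1.80×10⁻¹²)(2.753)·sin155° = 2.094×10⁻¹² N·m.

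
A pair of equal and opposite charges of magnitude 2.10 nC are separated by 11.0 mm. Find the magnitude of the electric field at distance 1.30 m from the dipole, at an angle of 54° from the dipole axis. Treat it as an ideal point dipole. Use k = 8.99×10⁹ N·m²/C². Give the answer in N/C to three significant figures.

E ≈ 0.135 N/C

Dipole moment p = qd = (2.10×10⁻⁹ C)(0.0110 m) = 2.31×10⁻¹¹ C·m.
At angle θ the dipole field magnitude is E = (kp/r³)·√(1 + 3cos²θ).
kp/r³ = (8.99×10⁹)(2.31×10⁻¹¹) / (1.30)³ = 0.09452 N/C.
√(1 + 3cos²54°) = √(1 + 3·0.3455) = √2.0365 ≈ 1.4271.
E ≈ 0.09452 × 1.427 = 0.1349 N/C.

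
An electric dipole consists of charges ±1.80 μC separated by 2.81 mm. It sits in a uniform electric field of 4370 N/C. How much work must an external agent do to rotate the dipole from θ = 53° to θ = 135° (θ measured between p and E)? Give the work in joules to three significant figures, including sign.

Dipole moment p = qd = (1.80×10⁻⁶ C)(0.00281 m) = 5.058×10⁻⁹ C·m.
W_ext = ΔU = U(θ₂) − U(θ₁) = −pE cosθ₂ − (−pE cosθ₁) = pE(cosθ₁ − cosθ₂).
W = (5.058×10⁻⁹)(4370)·(cos53° − cos135°) = (2.210×10⁻⁵)·(+1.3089) = 2.893×10⁻⁵ J.

W ≈ 2.89×10⁻⁵ J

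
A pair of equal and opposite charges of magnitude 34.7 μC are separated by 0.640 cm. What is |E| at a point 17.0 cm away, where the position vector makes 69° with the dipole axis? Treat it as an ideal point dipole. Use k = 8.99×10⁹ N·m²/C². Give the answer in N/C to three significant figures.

E ≈ 4.78×10⁵ N/C

Dipole moment p = qd = (3.47×10⁻⁵ C)(0.00640 m) = 2.221×10⁻⁷ C·m.
At angle θ the dipole field magnitude is E = (kp/r³)·√(1 + 3cos²θ).
kp/r³ = (8.99×10⁹)(2.221×10⁻⁷) / (0.170)³ = 4.064×10⁵ N/C.
√(1 + 3cos²69°) = √(1 + 3·0.1284) = √1.3853 ≈ 1.1770.
E ≈ 4.064×10⁵ × 1.177 = 4.783×10⁵ N/C.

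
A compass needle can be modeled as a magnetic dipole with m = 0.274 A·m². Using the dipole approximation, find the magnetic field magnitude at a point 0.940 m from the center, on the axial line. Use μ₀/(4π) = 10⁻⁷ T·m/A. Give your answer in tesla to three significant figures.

B ≈ 6.60×10⁻⁸ T

On axis B = (μ₀/4π)·2m/r³.
B = 2·(10⁻⁷)·(0.274) / (0.940)³ = 6.598×10⁻⁸ T.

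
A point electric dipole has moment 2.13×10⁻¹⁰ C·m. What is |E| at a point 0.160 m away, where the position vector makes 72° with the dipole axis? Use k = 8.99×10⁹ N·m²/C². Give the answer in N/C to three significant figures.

At angle θ the dipole field magnitude is E = (kp/r³)·√(1 + 3cos²θ).
kp/r³ = (8.99×10⁹)(2.13×10⁻¹⁰) / (0.160)³ = 467.5 N/C.
√(1 + 3cos²72°) = √(1 + 3·0.0955) = √1.2865 ≈ 1.1342.
E ≈ 467.5 × 1.134 = 530.2 N/C.

E ≈ 530 N/C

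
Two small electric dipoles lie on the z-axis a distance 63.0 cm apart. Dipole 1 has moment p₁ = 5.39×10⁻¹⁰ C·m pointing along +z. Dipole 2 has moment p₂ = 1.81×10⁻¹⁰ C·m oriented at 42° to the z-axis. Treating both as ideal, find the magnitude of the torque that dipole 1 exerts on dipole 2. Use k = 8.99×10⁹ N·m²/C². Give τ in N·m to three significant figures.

τ ≈ 4.69×10⁻⁹ N·m

The second dipole sits on the axis of the first, so the field there is axial: E₁ = 2kp₁/r³ along +z.
E₁ = 2(8.99×10⁹)(5.39×10⁻¹⁰)/(0.630)³ = 38.76 N/C.
Torque on the second dipole: τ = p₂ E₁ sinθ.
τ = (1.81×10⁻¹⁰)(38.76)·sin42° = 4.694×10⁻⁹ N·m.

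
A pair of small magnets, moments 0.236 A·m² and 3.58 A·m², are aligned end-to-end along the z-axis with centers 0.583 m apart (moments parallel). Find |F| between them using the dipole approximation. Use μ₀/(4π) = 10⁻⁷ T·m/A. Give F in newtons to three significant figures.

On-axis B of dipole 1: B = (μ₀/4π)·2m₁/r³. Force on dipole 2: F = m₂·dB/dr.
dB/dr = −(μ₀/4π)·6m₁/r⁴, so |F| = (μ₀/4π)·6m₁m₂/r⁴.
F = 6(10⁻⁷)(0.236)(3.58)/(0.583)⁴ = 4.388×10⁻⁶ N.

F ≈ 4.39×10⁻⁶ N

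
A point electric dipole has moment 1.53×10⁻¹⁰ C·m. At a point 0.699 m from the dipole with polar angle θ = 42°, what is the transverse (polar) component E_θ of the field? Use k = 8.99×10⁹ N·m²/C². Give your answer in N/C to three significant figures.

E_θ ≈ 2.69 N/C

For a dipole, E_θ = (kp sinθ)/r³.
kp/r³ = (8.99×10⁹)(1.53×10⁻¹⁰)/(0.699)³ = 4.027 N/C.
E_θ = 4.027·sin42° = 2.695 N/C.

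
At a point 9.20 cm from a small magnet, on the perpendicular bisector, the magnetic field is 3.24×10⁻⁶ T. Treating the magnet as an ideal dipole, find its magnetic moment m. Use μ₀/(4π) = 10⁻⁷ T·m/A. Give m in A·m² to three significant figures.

m ≈ 0.0252 A·m²

In the equatorial plane B = (μ₀/4π)·m/r³, so m = Br³·4π/(μ₀).
m = (3.24×10⁻⁶)·(0.0920)³ / (10⁻⁷) = 0.02523 A·m².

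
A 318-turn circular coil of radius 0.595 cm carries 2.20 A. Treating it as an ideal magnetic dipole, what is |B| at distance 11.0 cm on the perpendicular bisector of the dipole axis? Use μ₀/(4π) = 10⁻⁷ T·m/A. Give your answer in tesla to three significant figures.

B ≈ 5.85×10⁻⁶ T

m = NIA = NIπa² = 318·(2.20)·π·(0.00595)² = 0.07781 A·m².
In the equatorial plane B = (μ₀/4π)·m/r³ (half the axial value).
B = (10⁻⁷)·(0.07781) / (0.110)³ = 5.846×10⁻⁶ T.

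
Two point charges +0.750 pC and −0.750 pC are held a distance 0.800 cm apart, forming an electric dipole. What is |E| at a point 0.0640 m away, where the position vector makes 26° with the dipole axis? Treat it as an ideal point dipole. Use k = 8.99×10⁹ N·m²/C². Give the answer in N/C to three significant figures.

E ≈ 0.381 N/C

Dipole moment p = qd = (7.50×10⁻¹³ C)(0.00800 m) = 6.00×10⁻¹⁵ C·m.
At angle θ the dipole field magnitude is E = (kp/r³)·√(1 + 3cos²θ).
kp/r³ = (8.99×10⁹)(6.00×10⁻¹⁵) / (0.0640)³ = 0.2058 N/C.
√(1 + 3cos²26°) = √(1 + 3·0.8078) = √3.4235 ≈ 1.8503.
E ≈ 0.2058 × 1.850 = 0.3807 N/C.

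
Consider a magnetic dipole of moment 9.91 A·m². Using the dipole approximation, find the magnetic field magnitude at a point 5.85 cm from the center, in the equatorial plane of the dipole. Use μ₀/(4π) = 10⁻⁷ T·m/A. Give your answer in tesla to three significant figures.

In the equatorial plane B = (μ₀/4π)·m/r³ (half the axial value).
B = (10⁻⁷)·(9.91) / (0.0585)³ = 0.004950 T.

B ≈ 0.00495 T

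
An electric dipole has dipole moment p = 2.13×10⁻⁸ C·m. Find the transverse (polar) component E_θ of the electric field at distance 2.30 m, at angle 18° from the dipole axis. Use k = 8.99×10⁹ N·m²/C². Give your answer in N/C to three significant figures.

E_θ ≈ 4.86 N/C

For a dipole, E_θ = (kp sinθ)/r³.
kp/r³ = (8.99×10⁹)(2.13×10⁻⁸)/(2.30)³ = 15.74 N/C.
E_θ = 15.74·sin18° = 4.863 N/C.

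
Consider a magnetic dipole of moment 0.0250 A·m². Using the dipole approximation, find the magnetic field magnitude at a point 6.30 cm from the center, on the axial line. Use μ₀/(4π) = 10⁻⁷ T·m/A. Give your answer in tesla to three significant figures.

B ≈ 2.00×10⁻⁵ T

On axis B = (μ₀/4π)·2m/r³.
B = 2·(10⁻⁷)·(0.0250) / (0.0630)³ = 2.000×10⁻⁵ T.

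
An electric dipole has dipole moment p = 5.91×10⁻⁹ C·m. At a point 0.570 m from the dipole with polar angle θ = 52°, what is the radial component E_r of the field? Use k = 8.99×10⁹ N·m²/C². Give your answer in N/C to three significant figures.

E_r ≈ 353 N/C

For a dipole, E_r = (2kp cosθ)/r³.
kp/r³ = (8.99×10⁹)(5.91×10⁻⁹)/(0.570)³ = 286.9 N/C.
E_r = 2·286.9·cos52° = 353.3 N/C.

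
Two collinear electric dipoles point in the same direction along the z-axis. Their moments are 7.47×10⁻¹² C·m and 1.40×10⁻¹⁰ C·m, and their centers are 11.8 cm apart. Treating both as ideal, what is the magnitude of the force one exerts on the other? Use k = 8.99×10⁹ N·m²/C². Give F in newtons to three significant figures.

F ≈ 2.91×10⁻⁷ N

On-axis field of dipole 1 at distance r: E = 2kp₁/r³. Force on dipole 2 is F = p₂·dE/dr (gradient along axis).
dE/dr = −6kp₁/r⁴, so |F| = 6kp₁p₂/r⁴ (attractive for aligned moments).
F = 6(8.99×10⁹)(7.47×10⁻¹²)(1.40×10⁻¹⁰)/(0.118)⁴ = 2.910×10⁻⁷ N.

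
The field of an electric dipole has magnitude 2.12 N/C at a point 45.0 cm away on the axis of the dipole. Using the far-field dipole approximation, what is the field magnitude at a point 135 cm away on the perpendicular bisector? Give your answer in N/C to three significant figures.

E ≈ 0.0393 N/C

Dipole fields scale as 1/r³ in the far field.
The axial field is twice the equatorial field at the same r, so the geometry factor is 1/2.
E₂ = E₁ · (1/2) · (r₁/r₂)³ = 2.12 · 0.5 · (45.0/135)³.
(r₁/r₂)³ = (0.3333)³ = 0.03704.
E₂ ≈ 0.03926 N/C.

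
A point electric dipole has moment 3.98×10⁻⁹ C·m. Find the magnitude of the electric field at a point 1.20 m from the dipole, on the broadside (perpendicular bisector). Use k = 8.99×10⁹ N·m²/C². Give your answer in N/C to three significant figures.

E ≈ 20.7 N/C

In the equatorial plane E = kp/r³.
E = (8.99×10⁹)(3.98×10⁻⁹) / (1.20)³ = 20.71 N/C.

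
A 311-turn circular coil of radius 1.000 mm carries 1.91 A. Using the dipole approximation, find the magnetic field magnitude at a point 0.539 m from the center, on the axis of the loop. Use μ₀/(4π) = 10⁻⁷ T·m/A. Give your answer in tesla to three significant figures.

B ≈ 2.38×10⁻⁹ T

m = NIA = NIπa² = 311·(1.91)·π·(0.00100)² = 0.001866 A·m².
On axis B = (μ₀/4π)·2m/r³.
B = 2·(10⁻⁷)·(0.001866) / (0.539)³ = 2.383×10⁻⁹ T.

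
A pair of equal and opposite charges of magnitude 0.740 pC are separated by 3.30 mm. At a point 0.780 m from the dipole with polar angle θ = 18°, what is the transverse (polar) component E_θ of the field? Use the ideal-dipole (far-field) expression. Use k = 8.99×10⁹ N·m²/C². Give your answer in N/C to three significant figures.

E_θ ≈ 1.43×10⁻⁵ N/C

Dipole moment p = qd = (7.40×10⁻¹³ C)(0.00330 m) = 2.442×10⁻¹⁵ C·m.
For a dipole, E_θ = (kp sinθ)/r³.
kp/r³ = (8.99×10⁹)(2.442×10⁻¹⁵)/(0.780)³ = 4.626×10⁻⁵ N/C.
E_θ = 4.626×10⁻⁵·sin18° = 1.430×10⁻⁵ N/C.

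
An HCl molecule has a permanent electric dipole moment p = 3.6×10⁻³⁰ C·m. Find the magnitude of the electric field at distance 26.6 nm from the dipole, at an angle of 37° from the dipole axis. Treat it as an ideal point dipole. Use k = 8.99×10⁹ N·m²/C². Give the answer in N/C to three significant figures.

At angle θ the dipole field magnitude is E = (kp/r³)·√(1 + 3cos²θ).
kp/r³ = (8.99×10⁹)(3.60×10⁻³⁰) / (2.66×10⁻⁸)³ = 1720 N/C.
√(1 + 3cos²37°) = √(1 + 3·0.6378) = √2.9135 ≈ 1.7069.
E ≈ 1720 × 1.707 = 2935 N/C.

E ≈ 2940 N/C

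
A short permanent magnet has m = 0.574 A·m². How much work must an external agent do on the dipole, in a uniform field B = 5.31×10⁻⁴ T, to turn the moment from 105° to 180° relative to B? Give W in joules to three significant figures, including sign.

W ≈ 2.26×10⁻⁴ J

W_ext = ΔU = −mB cosθ₂ + mB cosθ₁ = mB(cosθ₁ − cosθ₂).
W = (0.574)(5.31×10⁻⁴)·(cos105° − cos180°) = (3.048×10⁻⁴)·(+0.7412) = 2.259×10⁻⁴ J.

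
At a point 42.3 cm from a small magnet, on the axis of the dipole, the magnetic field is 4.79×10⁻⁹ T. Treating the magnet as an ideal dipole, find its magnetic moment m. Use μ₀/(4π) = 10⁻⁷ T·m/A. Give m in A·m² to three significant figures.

On axis B = (μ₀/4π)·2m/r³, so m = Br³·4π/(μ₀·2).
m = (4.79×10⁻⁹)·(0.423)³ / (2·10⁻⁷) = 0.001813 A·m².

m ≈ 0.00181 A·m²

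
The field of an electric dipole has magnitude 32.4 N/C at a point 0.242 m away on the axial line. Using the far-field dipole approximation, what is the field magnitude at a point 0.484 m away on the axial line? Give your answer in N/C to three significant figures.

E ≈ 4.05 N/C

Dipole fields scale as 1/r³ in the far field; the geometry is the same at both points.
E₂ = E₁ · (r₁/r₂)³ = 32.4 · (0.242/0.484)³.
(r₁/r₂)³ = (0.5)³ = 0.125.
E₂ ≈ 4.050 N/C.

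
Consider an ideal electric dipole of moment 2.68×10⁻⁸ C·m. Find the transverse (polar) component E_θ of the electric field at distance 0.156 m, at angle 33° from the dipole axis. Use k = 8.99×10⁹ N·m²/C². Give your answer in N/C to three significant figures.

For a dipole, E_θ = (kp sinθ)/r³.
kp/r³ = (8.99×10⁹)(2.68×10⁻⁸)/(0.156)³ = 6.346×10⁴ N/C.
E_θ = 6.346×10⁴·sin33° = 3.456×10⁴ N/C.

E_θ ≈ 3.46×10⁴ N/C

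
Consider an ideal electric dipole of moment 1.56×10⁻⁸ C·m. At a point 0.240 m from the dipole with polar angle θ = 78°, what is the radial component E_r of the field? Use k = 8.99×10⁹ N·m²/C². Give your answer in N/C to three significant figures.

E_r ≈ 4220 N/C

For a dipole, E_r = (2kp cosθ)/r³.
kp/r³ = (8.99×10⁹)(1.56×10⁻⁸)/(0.240)³ = 1.014×10⁴ N/C.
E_r = 2·1.014×10⁴·cos78° = 4219 N/C.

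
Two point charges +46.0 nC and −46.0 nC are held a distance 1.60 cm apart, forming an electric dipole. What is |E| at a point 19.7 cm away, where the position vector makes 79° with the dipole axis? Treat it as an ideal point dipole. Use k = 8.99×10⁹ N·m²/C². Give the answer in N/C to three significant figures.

E ≈ 911 N/C

Dipole moment p = qd = (4.60×10⁻⁸ C)(0.0160 m) = 7.36×10⁻¹⁰ C·m.
At angle θ the dipole field magnitude is E = (kp/r³)·√(1 + 3cos²θ).
kp/r³ = (8.99×10⁹)(7.36×10⁻¹⁰) / (0.197)³ = 865.4 N/C.
√(1 + 3cos²79°) = √(1 + 3·0.0364) = √1.1092 ≈ 1.0532.
E ≈ 865.4 × 1.053 = 911.5 N/C.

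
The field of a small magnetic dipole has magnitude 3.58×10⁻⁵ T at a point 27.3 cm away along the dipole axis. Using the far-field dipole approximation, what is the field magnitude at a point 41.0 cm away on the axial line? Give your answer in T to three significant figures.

Dipole fields scale as 1/r³ in the far field; the geometry is the same at both points.
B₂ = B₁ · (r₁/r₂)³ = 3.58×10⁻⁵ · (27.3/41.0)³.
(r₁/r₂)³ = (0.6659)³ = 0.2952.
B₂ ≈ 1.057×10⁻⁵ T.

B ≈ 1.06×10⁻⁵ T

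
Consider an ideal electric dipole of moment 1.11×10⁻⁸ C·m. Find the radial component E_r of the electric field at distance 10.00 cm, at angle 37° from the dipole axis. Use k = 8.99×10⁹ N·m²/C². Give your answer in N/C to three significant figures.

E_r ≈ 1.59×10⁵ N/C

For a dipole, E_r = (2kp cosθ)/r³.
kp/r³ = (8.99×10⁹)(1.11×10⁻⁸)/(0.100)³ = 9.979×10⁴ N/C.
E_r = 2·9.979×10⁴·cos37° = 1.594×10⁵ N/C.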